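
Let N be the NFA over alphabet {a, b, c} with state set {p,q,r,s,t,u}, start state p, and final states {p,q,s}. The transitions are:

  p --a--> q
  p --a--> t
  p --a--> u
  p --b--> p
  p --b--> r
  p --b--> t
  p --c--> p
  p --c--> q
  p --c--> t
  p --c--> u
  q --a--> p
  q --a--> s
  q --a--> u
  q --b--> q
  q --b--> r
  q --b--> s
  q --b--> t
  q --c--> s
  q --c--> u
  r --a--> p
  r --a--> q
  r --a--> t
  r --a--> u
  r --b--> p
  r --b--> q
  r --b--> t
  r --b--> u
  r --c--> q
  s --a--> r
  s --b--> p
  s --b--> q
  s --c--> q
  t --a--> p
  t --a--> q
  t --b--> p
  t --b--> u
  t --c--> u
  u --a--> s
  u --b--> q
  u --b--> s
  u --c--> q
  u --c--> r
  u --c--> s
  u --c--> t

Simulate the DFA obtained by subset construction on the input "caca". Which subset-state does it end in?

{p,q,r,s,t,u}

Start: {p}.
δ(p,c) = {p,q,t,u}.
Union: {p,q,t,u}.
After c: {p,q,t,u}.
δ(p,a) = {q,t,u}; δ(q,a) = {p,s,u}; δ(t,a) = {p,q}; δ(u,a) = {s}.
Union: {p,q,s,t,u}.
After a: {p,q,s,t,u}.
δ(p,c) = {p,q,t,u}; δ(q,c) = {s,u}; δ(s,c) = {q}; δ(t,c) = {u}; δ(u,c) = {q,r,s,t}.
Union: {p,q,r,s,t,u}.
After c: {p,q,r,s,t,u}.
δ(p,a) = {q,t,u}; δ(q,a) = {p,s,u}; δ(r,a) = {p,q,t,u}; δ(s,a) = {r}; δ(t,a) = {p,q}; δ(u,a) = {s}.
Union: {p,q,r,s,t,u}.
After a: {p,q,r,s,t,u}.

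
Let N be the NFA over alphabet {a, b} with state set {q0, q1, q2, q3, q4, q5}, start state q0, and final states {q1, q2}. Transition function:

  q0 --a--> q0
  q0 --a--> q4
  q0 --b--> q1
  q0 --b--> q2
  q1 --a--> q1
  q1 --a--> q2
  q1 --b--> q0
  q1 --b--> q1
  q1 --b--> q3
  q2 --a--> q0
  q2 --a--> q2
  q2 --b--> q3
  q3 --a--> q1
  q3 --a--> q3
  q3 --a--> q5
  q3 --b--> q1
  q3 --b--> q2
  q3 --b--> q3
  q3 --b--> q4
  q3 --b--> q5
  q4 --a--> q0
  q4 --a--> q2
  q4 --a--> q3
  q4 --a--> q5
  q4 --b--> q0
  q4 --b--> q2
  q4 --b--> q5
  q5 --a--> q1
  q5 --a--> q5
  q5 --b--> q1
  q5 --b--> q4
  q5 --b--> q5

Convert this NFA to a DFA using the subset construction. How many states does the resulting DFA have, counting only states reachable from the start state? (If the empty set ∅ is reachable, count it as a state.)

Start state of the DFA: {q0}.
{q0} --a--> {q0, q4}  [new]
{q0} --b--> {q1, q2}  [new]
{q0, q4} --a--> {q0, q2, q3, q4, q5}  [new]
{q0, q4} --b--> {q0, q1, q2, q5}  [new]
{q1, q2} --a--> {q0, q1, q2}  [new]
{q1, q2} --b--> {q0, q1, q3}  [new]
{q0, q2, q3, q4, q5} --a--> {q0, q1, q2, q3, q4, q5}  [new]
{q0, q2, q3, q4, q5} --b--> {q0, q1, q2, q3, q4, q5}  [seen]
{q0, q1, q2, q5} --a--> {q0, q1, q2, q4, q5}  [new]
{q0, q1, q2, q5} --b--> {q0, q1, q2, q3, q4, q5}  [seen]
{q0, q1, q2} --a--> {q0, q1, q2, q4}  [new]
{q0, q1, q2} --b--> {q0, q1, q2, q3}  [new]
{q0, q1, q3} --a--> {q0, q1, q2, q3, q4, q5}  [seen]
{q0, q1, q3} --b--> {q0, q1, q2, q3, q4, q5}  [seen]
{q0, q1, q2, q3, q4, q5} --a--> {q0, q1, q2, q3, q4, q5}  [seen]
{q0, q1, q2, q3, q4, q5} --b--> {q0, q1, q2, q3, q4, q5}  [seen]
{q0, q1, q2, q4, q5} --a--> {q0, q1, q2, q3, q4, q5}  [seen]
{q0, q1, q2, q4, q5} --b--> {q0, q1, q2, q3, q4, q5}  [seen]
{q0, q1, q2, q4} --a--> {q0, q1, q2, q3, q4, q5}  [seen]
{q0, q1, q2, q4} --b--> {q0, q1, q2, q3, q5}  [new]
{q0, q1, q2, q3} --a--> {q0, q1, q2, q3, q4, q5}  [seen]
{q0, q1, q2, q3} --b--> {q0, q1, q2, q3, q4, q5}  [seen]
{q0, q1, q2, q3, q5} --a--> {q0, q1, q2, q3, q4, q5}  [seen]
{q0, q1, q2, q3, q5} --b--> {q0, q1, q2, q3, q4, q5}  [seen]
Reachable DFA states: {q0}, {q0, q4}, {q1, q2}, {q0, q2, q3, q4, q5}, {q0, q1, q2, q5}, {q0, q1, q2}, {q0, q1, q3}, {q0, q1, q2, q3, q4, q5}, {q0, q1, q2, q4, q5}, {q0, q1, q2, q4}, {q0, q1, q2, q3}, {q0, q1, q2, q3, q5}.

12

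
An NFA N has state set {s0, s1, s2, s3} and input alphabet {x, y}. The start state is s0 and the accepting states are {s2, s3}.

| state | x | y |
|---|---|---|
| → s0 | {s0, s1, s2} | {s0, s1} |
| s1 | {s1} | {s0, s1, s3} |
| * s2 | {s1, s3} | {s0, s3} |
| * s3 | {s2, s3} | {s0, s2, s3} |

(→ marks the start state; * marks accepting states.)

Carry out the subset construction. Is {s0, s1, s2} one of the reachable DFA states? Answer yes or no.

yes

Start state of the DFA: {s0}.
{s0} --x--> {s0, s1, s2}  [new]
{s0} --y--> {s0, s1}  [new]
{s0, s1, s2} --x--> {s0, s1, s2, s3}  [new]
{s0, s1, s2} --y--> {s0, s1, s3}  [new]
{s0, s1} --x--> {s0, s1, s2}  [seen]
{s0, s1} --y--> {s0, s1, s3}  [seen]
{s0, s1, s2, s3} --x--> {s0, s1, s2, s3}  [seen]
{s0, s1, s2, s3} --y--> {s0, s1, s2, s3}  [seen]
{s0, s1, s3} --x--> {s0, s1, s2, s3}  [seen]
{s0, s1, s3} --y--> {s0, s1, s2, s3}  [seen]
Reachable DFA states: {s0}, {s0, s1, s2}, {s0, s1}, {s0, s1, s2, s3}, {s0, s1, s3}.
{s0, s1, s2} is among them.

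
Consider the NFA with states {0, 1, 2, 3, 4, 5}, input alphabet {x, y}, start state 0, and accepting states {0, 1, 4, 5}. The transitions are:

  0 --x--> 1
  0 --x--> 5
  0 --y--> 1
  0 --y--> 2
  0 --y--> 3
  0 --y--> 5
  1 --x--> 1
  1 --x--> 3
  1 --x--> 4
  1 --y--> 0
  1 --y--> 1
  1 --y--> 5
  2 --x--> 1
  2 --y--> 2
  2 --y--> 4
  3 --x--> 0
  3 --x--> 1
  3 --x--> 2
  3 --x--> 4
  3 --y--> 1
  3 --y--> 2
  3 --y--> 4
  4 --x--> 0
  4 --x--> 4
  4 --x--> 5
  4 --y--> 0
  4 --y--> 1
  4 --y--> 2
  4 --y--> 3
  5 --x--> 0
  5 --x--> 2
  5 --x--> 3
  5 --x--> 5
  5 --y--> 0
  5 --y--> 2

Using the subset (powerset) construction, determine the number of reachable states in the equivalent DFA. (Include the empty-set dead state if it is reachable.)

Start state of the DFA: {0}.
{0} --x--> {1, 5}  [new]
{0} --y--> {1, 2, 3, 5}  [new]
{1, 5} --x--> {0, 1, 2, 3, 4, 5}  [new]
{1, 5} --y--> {0, 1, 2, 5}  [new]
{1, 2, 3, 5} --x--> {0, 1, 2, 3, 4, 5}  [seen]
{1, 2, 3, 5} --y--> {0, 1, 2, 4, 5}  [new]
{0, 1, 2, 3, 4, 5} --x--> {0, 1, 2, 3, 4, 5}  [seen]
{0, 1, 2, 3, 4, 5} --y--> {0, 1, 2, 3, 4, 5}  [seen]
{0, 1, 2, 5} --x--> {0, 1, 2, 3, 4, 5}  [seen]
{0, 1, 2, 5} --y--> {0, 1, 2, 3, 4, 5}  [seen]
{0, 1, 2, 4, 5} --x--> {0, 1, 2, 3, 4, 5}  [seen]
{0, 1, 2, 4, 5} --y--> {0, 1, 2, 3, 4, 5}  [seen]
Reachable DFA states: {0}, {1, 5}, {1, 2, 3, 5}, {0, 1, 2, 3, 4, 5}, {0, 1, 2, 5}, {0, 1, 2, 4, 5}.

6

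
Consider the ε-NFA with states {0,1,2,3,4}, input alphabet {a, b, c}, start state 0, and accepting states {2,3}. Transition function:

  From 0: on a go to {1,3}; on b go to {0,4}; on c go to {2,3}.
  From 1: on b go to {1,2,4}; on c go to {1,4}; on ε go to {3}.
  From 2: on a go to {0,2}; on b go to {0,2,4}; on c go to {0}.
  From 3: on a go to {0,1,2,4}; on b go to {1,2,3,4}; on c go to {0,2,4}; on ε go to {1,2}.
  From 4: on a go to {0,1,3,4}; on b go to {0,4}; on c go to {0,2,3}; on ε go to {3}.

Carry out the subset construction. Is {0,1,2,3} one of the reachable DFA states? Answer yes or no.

no

Start state of the DFA: {0} (ε-closure of the NFA start).
{0} --a--> {1,2,3}  [new]
{0} --b--> {0,1,2,3,4}  [new]
{0} --c--> {1,2,3}  [seen]
{1,2,3} --a--> {0,1,2,3,4}  [seen]
{1,2,3} --b--> {0,1,2,3,4}  [seen]
{1,2,3} --c--> {0,1,2,3,4}  [seen]
{0,1,2,3,4} --a--> {0,1,2,3,4}  [seen]
{0,1,2,3,4} --b--> {0,1,2,3,4}  [seen]
{0,1,2,3,4} --c--> {0,1,2,3,4}  [seen]
Reachable DFA states: {0}, {1,2,3}, {0,1,2,3,4}.
{0,1,2,3} is not among them.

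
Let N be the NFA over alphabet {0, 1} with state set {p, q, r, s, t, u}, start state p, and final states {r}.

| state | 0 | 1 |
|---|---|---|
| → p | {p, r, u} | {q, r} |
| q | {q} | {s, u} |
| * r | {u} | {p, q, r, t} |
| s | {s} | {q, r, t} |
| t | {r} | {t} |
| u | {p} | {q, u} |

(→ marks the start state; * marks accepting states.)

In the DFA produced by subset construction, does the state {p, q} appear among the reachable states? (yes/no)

yes

Start state of the DFA: {p}.
{p} --0--> {p, r, u}  [new]
{p} --1--> {q, r}  [new]
{p, r, u} --0--> {p, r, u}  [seen]
{p, r, u} --1--> {p, q, r, t, u}  [new]
{q, r} --0--> {q, u}  [new]
{q, r} --1--> {p, q, r, s, t, u}  [new]
{p, q, r, t, u} --0--> {p, q, r, u}  [new]
{p, q, r, t, u} --1--> {p, q, r, s, t, u}  [seen]
{q, u} --0--> {p, q}  [new]
{q, u} --1--> {q, s, u}  [new]
{p, q, r, s, t, u} --0--> {p, q, r, s, u}  [new]
{p, q, r, s, t, u} --1--> {p, q, r, s, t, u}  [seen]
{p, q, r, u} --0--> {p, q, r, u}  [seen]
{p, q, r, u} --1--> {p, q, r, s, t, u}  [seen]
{p, q} --0--> {p, q, r, u}  [seen]
{p, q} --1--> {q, r, s, u}  [new]
{q, s, u} --0--> {p, q, s}  [new]
{q, s, u} --1--> {q, r, s, t, u}  [new]
{p, q, r, s, u} --0--> {p, q, r, s, u}  [seen]
{p, q, r, s, u} --1--> {p, q, r, s, t, u}  [seen]
{q, r, s, u} --0--> {p, q, s, u}  [new]
{q, r, s, u} --1--> {p, q, r, s, t, u}  [seen]
{p, q, s} --0--> {p, q, r, s, u}  [seen]
{p, q, s} --1--> {q, r, s, t, u}  [seen]
{q, r, s, t, u} --0--> {p, q, r, s, u}  [seen]
{q, r, s, t, u} --1--> {p, q, r, s, t, u}  [seen]
{p, q, s, u} --0--> {p, q, r, s, u}  [seen]
{p, q, s, u} --1--> {q, r, s, t, u}  [seen]
Reachable DFA states: {p}, {p, r, u}, {q, r}, {p, q, r, t, u}, {q, u}, {p, q, r, s, t, u}, {p, q, r, u}, {p, q}, {q, s, u}, {p, q, r, s, u}, {q, r, s, u}, {p, q, s}, {q, r, s, t, u}, {p, q, s, u}.
{p, q} is among them.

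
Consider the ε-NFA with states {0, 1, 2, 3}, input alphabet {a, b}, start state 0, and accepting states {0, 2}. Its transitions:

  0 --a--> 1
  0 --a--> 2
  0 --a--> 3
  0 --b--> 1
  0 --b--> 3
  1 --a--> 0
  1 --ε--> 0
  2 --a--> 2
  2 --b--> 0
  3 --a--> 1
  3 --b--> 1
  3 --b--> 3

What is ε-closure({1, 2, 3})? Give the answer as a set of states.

Begin with {1, 2, 3}.
1 →ε {0}; add 0.
ε-closure = {0, 1, 2, 3}.

{0, 1, 2, 3}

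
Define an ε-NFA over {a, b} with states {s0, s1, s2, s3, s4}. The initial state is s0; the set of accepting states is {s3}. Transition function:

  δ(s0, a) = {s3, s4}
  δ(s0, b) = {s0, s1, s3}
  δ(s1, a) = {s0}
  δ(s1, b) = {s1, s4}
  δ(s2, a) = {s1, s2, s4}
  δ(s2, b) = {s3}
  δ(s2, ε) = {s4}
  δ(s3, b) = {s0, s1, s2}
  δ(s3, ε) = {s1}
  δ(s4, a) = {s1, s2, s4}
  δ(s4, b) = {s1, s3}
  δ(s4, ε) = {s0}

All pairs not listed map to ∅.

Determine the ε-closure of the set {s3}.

Begin with {s3}.
s3 →ε {s1}; add s1.
ε-closure = {s1, s3}.

{s1, s3}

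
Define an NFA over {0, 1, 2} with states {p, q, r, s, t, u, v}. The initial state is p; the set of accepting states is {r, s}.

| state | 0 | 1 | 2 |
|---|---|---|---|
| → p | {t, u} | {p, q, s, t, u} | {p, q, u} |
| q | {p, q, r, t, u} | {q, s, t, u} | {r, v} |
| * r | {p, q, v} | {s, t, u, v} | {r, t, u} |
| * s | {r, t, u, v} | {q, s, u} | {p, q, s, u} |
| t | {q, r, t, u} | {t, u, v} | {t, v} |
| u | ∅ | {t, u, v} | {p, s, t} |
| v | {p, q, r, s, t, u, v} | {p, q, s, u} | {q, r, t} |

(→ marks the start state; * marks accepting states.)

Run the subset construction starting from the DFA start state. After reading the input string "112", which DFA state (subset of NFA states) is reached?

{p, q, r, s, t, u, v}

Start: {p}.
δ(p,1) = {p, q, s, t, u}.
Union: {p, q, s, t, u}.
After 1: {p, q, s, t, u}.
δ(p,1) = {p, q, s, t, u}; δ(q,1) = {q, s, t, u}; δ(s,1) = {q, s, u}; δ(t,1) = {t, u, v}; δ(u,1) = {t, u, v}.
Union: {p, q, s, t, u, v}.
After 1: {p, q, s, t, u, v}.
δ(p,2) = {p, q, u}; δ(q,2) = {r, v}; δ(s,2) = {p, q, s, u}; δ(t,2) = {t, v}; δ(u,2) = {p, s, t}; δ(v,2) = {q, r, t}.
Union: {p, q, r, s, t, u, v}.
After 2: {p, q, r, s, t, u, v}.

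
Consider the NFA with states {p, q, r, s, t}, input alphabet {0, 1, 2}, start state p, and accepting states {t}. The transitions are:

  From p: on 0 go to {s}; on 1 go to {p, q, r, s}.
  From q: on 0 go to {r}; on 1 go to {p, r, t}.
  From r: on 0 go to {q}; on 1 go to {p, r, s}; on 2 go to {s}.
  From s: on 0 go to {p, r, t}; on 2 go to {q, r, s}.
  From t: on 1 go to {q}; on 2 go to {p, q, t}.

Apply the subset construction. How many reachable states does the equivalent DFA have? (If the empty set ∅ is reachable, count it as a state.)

Start state of the DFA: {p}.
{p} --0--> {s}  [new]
{p} --1--> {p, q, r, s}  [new]
{p} --2--> ∅  [new]
{s} --0--> {p, r, t}  [new]
{s} --1--> ∅  [seen]
{s} --2--> {q, r, s}  [new]
{p, q, r, s} --0--> {p, q, r, s, t}  [new]
{p, q, r, s} --1--> {p, q, r, s, t}  [seen]
{p, q, r, s} --2--> {q, r, s}  [seen]
∅ --0--> ∅  [seen]
∅ --1--> ∅  [seen]
∅ --2--> ∅  [seen]
{p, r, t} --0--> {q, s}  [new]
{p, r, t} --1--> {p, q, r, s}  [seen]
{p, r, t} --2--> {p, q, s, t}  [new]
{q, r, s} --0--> {p, q, r, t}  [new]
{q, r, s} --1--> {p, r, s, t}  [new]
{q, r, s} --2--> {q, r, s}  [seen]
{p, q, r, s, t} --0--> {p, q, r, s, t}  [seen]
{p, q, r, s, t} --1--> {p, q, r, s, t}  [seen]
{p, q, r, s, t} --2--> {p, q, r, s, t}  [seen]
{q, s} --0--> {p, r, t}  [seen]
{q, s} --1--> {p, r, t}  [seen]
{q, s} --2--> {q, r, s}  [seen]
{p, q, s, t} --0--> {p, r, s, t}  [seen]
{p, q, s, t} --1--> {p, q, r, s, t}  [seen]
{p, q, s, t} --2--> {p, q, r, s, t}  [seen]
{p, q, r, t} --0--> {q, r, s}  [seen]
{p, q, r, t} --1--> {p, q, r, s, t}  [seen]
{p, q, r, t} --2--> {p, q, s, t}  [seen]
{p, r, s, t} --0--> {p, q, r, s, t}  [seen]
{p, r, s, t} --1--> {p, q, r, s}  [seen]
{p, r, s, t} --2--> {p, q, r, s, t}  [seen]
Reachable DFA states: {p}, {s}, {p, q, r, s}, ∅, {p, r, t}, {q, r, s}, {p, q, r, s, t}, {q, s}, {p, q, s, t}, {p, q, r, t}, {p, r, s, t}.

11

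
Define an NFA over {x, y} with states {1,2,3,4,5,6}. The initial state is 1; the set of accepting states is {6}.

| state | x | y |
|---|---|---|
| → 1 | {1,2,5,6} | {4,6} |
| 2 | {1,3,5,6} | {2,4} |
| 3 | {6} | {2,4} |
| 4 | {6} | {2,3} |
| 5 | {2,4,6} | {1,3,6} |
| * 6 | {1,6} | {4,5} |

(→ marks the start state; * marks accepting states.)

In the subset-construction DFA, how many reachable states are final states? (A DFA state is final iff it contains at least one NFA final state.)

9

Start state of the DFA: {1}.
{1} --x--> {1,2,5,6}  [new]
{1} --y--> {4,6}  [new]
{1,2,5,6} --x--> {1,2,3,4,5,6}  [new]
{1,2,5,6} --y--> {1,2,3,4,5,6}  [seen]
{4,6} --x--> {1,6}  [new]
{4,6} --y--> {2,3,4,5}  [new]
{1,2,3,4,5,6} --x--> {1,2,3,4,5,6}  [seen]
{1,2,3,4,5,6} --y--> {1,2,3,4,5,6}  [seen]
{1,6} --x--> {1,2,5,6}  [seen]
{1,6} --y--> {4,5,6}  [new]
{2,3,4,5} --x--> {1,2,3,4,5,6}  [seen]
{2,3,4,5} --y--> {1,2,3,4,6}  [new]
{4,5,6} --x--> {1,2,4,6}  [new]
{4,5,6} --y--> {1,2,3,4,5,6}  [seen]
{1,2,3,4,6} --x--> {1,2,3,5,6}  [new]
{1,2,3,4,6} --y--> {2,3,4,5,6}  [new]
{1,2,4,6} --x--> {1,2,3,5,6}  [seen]
{1,2,4,6} --y--> {2,3,4,5,6}  [seen]
{1,2,3,5,6} --x--> {1,2,3,4,5,6}  [seen]
{1,2,3,5,6} --y--> {1,2,3,4,5,6}  [seen]
{2,3,4,5,6} --x--> {1,2,3,4,5,6}  [seen]
{2,3,4,5,6} --y--> {1,2,3,4,5,6}  [seen]
Reachable DFA states: {1}, {1,2,5,6}, {4,6}, {1,2,3,4,5,6}, {1,6}, {2,3,4,5}, {4,5,6}, {1,2,3,4,6}, {1,2,4,6}, {1,2,3,5,6}, {2,3,4,5,6}.
Accepting DFA states (contain an NFA accepting state): {1,2,5,6}, {4,6}, {1,2,3,4,5,6}, {1,6}, {4,5,6}, {1,2,3,4,6}, {1,2,4,6}, {1,2,3,5,6}, {2,3,4,5,6}.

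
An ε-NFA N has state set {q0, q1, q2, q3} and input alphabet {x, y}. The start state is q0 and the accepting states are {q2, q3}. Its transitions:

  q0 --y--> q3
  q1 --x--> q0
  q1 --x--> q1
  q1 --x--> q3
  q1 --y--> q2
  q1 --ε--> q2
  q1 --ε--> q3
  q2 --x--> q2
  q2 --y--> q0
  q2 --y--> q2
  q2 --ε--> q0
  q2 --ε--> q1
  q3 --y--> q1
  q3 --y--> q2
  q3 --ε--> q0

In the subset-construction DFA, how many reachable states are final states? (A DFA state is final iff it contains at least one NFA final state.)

Start state of the DFA: {q0} (ε-closure of the NFA start).
{q0} --x--> ∅  [new]
{q0} --y--> {q0, q3}  [new]
∅ --x--> ∅  [seen]
∅ --y--> ∅  [seen]
{q0, q3} --x--> ∅  [seen]
{q0, q3} --y--> {q0, q1, q2, q3}  [new]
{q0, q1, q2, q3} --x--> {q0, q1, q2, q3}  [seen]
{q0, q1, q2, q3} --y--> {q0, q1, q2, q3}  [seen]
Reachable DFA states: {q0}, ∅, {q0, q3}, {q0, q1, q2, q3}.
Accepting DFA states (contain an NFA accepting state): {q0, q3}, {q0, q1, q2, q3}.

2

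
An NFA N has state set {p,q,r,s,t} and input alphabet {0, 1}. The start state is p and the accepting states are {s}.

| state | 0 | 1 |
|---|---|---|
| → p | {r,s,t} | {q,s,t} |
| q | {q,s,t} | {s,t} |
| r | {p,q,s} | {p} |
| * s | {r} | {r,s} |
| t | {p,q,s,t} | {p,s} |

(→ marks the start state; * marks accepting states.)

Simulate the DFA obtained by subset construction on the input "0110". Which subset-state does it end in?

Start: {p}.
δ(p,0) = {r,s,t}.
Union: {r,s,t}.
After 0: {r,s,t}.
δ(r,1) = {p}; δ(s,1) = {r,s}; δ(t,1) = {p,s}.
Union: {p,r,s}.
After 1: {p,r,s}.
δ(p,1) = {q,s,t}; δ(r,1) = {p}; δ(s,1) = {r,s}.
Union: {p,q,r,s,t}.
After 1: {p,q,r,s,t}.
δ(p,0) = {r,s,t}; δ(q,0) = {q,s,t}; δ(r,0) = {p,q,s}; δ(s,0) = {r}; δ(t,0) = {p,q,s,t}.
Union: {p,q,r,s,t}.
After 0: {p,q,r,s,t}.

{p,q,r,s,t}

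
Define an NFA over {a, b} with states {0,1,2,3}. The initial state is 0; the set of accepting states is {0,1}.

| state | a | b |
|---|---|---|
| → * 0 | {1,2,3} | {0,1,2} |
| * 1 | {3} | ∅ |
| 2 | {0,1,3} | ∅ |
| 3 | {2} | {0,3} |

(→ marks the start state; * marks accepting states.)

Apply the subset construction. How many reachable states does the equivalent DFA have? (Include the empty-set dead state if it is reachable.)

Start state of the DFA: {0}.
{0} --a--> {1,2,3}  [new]
{0} --b--> {0,1,2}  [new]
{1,2,3} --a--> {0,1,2,3}  [new]
{1,2,3} --b--> {0,3}  [new]
{0,1,2} --a--> {0,1,2,3}  [seen]
{0,1,2} --b--> {0,1,2}  [seen]
{0,1,2,3} --a--> {0,1,2,3}  [seen]
{0,1,2,3} --b--> {0,1,2,3}  [seen]
{0,3} --a--> {1,2,3}  [seen]
{0,3} --b--> {0,1,2,3}  [seen]
Reachable DFA states: {0}, {1,2,3}, {0,1,2}, {0,1,2,3}, {0,3}.

5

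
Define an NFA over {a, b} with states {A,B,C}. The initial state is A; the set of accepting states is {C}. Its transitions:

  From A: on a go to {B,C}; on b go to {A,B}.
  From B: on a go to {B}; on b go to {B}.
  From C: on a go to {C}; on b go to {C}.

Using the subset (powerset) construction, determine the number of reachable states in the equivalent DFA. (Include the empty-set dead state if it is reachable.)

3

Start state of the DFA: {A}.
{A} --a--> {B,C}  [new]
{A} --b--> {A,B}  [new]
{B,C} --a--> {B,C}  [seen]
{B,C} --b--> {B,C}  [seen]
{A,B} --a--> {B,C}  [seen]
{A,B} --b--> {A,B}  [seen]
Reachable DFA states: {A}, {B,C}, {A,B}.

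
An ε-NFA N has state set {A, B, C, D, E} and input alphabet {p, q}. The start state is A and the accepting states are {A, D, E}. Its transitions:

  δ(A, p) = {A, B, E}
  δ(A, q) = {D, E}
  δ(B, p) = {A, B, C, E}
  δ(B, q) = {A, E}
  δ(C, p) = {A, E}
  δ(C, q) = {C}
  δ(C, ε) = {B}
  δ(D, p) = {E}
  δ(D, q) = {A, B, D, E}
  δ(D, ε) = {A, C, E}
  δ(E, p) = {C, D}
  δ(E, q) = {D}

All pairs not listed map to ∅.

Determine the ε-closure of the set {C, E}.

Begin with {C, E}.
C →ε {B}; add B.
ε-closure = {B, C, E}.

{B, C, E}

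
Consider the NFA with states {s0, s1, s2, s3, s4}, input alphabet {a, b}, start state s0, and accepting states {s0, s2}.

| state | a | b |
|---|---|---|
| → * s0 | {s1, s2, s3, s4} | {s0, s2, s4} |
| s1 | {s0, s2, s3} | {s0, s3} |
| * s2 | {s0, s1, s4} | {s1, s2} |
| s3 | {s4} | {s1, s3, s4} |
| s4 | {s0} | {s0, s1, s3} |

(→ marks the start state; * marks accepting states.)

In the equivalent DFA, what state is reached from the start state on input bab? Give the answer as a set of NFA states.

Start: {s0}.
δ(s0,b) = {s0, s2, s4}.
Union: {s0, s2, s4}.
After b: {s0, s2, s4}.
δ(s0,a) = {s1, s2, s3, s4}; δ(s2,a) = {s0, s1, s4}; δ(s4,a) = {s0}.
Union: {s0, s1, s2, s3, s4}.
After a: {s0, s1, s2, s3, s4}.
δ(s0,b) = {s0, s2, s4}; δ(s1,b) = {s0, s3}; δ(s2,b) = {s1, s2}; δ(s3,b) = {s1, s3, s4}; δ(s4,b) = {s0, s1, s3}.
Union: {s0, s1, s2, s3, s4}.
After b: {s0, s1, s2, s3, s4}.

{s0, s1, s2, s3, s4}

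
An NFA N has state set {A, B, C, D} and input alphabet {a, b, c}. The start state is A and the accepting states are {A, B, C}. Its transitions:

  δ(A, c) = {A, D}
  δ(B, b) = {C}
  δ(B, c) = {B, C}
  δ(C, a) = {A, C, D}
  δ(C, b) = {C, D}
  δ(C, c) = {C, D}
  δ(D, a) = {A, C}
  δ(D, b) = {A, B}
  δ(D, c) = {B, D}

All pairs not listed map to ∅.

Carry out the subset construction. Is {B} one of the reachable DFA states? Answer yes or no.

no

Start state of the DFA: {A}.
{A} --a--> ∅  [new]
{A} --b--> ∅  [seen]
{A} --c--> {A, D}  [new]
∅ --a--> ∅  [seen]
∅ --b--> ∅  [seen]
∅ --c--> ∅  [seen]
{A, D} --a--> {A, C}  [new]
{A, D} --b--> {A, B}  [new]
{A, D} --c--> {A, B, D}  [new]
{A, C} --a--> {A, C, D}  [new]
{A, C} --b--> {C, D}  [new]
{A, C} --c--> {A, C, D}  [seen]
{A, B} --a--> ∅  [seen]
{A, B} --b--> {C}  [new]
{A, B} --c--> {A, B, C, D}  [new]
{A, B, D} --a--> {A, C}  [seen]
{A, B, D} --b--> {A, B, C}  [new]
{A, B, D} --c--> {A, B, C, D}  [seen]
{A, C, D} --a--> {A, C, D}  [seen]
{A, C, D} --b--> {A, B, C, D}  [seen]
{A, C, D} --c--> {A, B, C, D}  [seen]
{C, D} --a--> {A, C, D}  [seen]
{C, D} --b--> {A, B, C, D}  [seen]
{C, D} --c--> {B, C, D}  [new]
{C} --a--> {A, C, D}  [seen]
{C} --b--> {C, D}  [seen]
{C} --c--> {C, D}  [seen]
{A, B, C, D} --a--> {A, C, D}  [seen]
{A, B, C, D} --b--> {A, B, C, D}  [seen]
{A, B, C, D} --c--> {A, B, C, D}  [seen]
{A, B, C} --a--> {A, C, D}  [seen]
{A, B, C} --b--> {C, D}  [seen]
{A, B, C} --c--> {A, B, C, D}  [seen]
{B, C, D} --a--> {A, C, D}  [seen]
{B, C, D} --b--> {A, B, C, D}  [seen]
{B, C, D} --c--> {B, C, D}  [seen]
Reachable DFA states: {A}, ∅, {A, D}, {A, C}, {A, B}, {A, B, D}, {A, C, D}, {C, D}, {C}, {A, B, C, D}, {A, B, C}, {B, C, D}.
{B} is not among them.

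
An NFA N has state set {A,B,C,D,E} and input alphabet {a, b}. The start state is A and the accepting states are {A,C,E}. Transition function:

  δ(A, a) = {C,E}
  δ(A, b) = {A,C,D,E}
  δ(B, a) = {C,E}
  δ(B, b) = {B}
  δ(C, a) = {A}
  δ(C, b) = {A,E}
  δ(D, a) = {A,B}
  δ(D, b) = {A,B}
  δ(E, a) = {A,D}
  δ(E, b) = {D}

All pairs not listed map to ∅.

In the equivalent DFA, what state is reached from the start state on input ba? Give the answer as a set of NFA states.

{A,B,C,D,E}

Start: {A}.
δ(A,b) = {A,C,D,E}.
Union: {A,C,D,E}.
After b: {A,C,D,E}.
δ(A,a) = {C,E}; δ(C,a) = {A}; δ(D,a) = {A,B}; δ(E,a) = {A,D}.
Union: {A,B,C,D,E}.
After a: {A,B,C,D,E}.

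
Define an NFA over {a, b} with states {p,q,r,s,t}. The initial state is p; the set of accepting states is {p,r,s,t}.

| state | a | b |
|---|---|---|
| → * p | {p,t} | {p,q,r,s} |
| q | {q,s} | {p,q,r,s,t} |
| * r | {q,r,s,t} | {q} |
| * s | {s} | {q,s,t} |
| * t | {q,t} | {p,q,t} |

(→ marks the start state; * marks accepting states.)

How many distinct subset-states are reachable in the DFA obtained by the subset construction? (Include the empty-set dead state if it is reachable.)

6

Start state of the DFA: {p}.
{p} --a--> {p,t}  [new]
{p} --b--> {p,q,r,s}  [new]
{p,t} --a--> {p,q,t}  [new]
{p,t} --b--> {p,q,r,s,t}  [new]
{p,q,r,s} --a--> {p,q,r,s,t}  [seen]
{p,q,r,s} --b--> {p,q,r,s,t}  [seen]
{p,q,t} --a--> {p,q,s,t}  [new]
{p,q,t} --b--> {p,q,r,s,t}  [seen]
{p,q,r,s,t} --a--> {p,q,r,s,t}  [seen]
{p,q,r,s,t} --b--> {p,q,r,s,t}  [seen]
{p,q,s,t} --a--> {p,q,s,t}  [seen]
{p,q,s,t} --b--> {p,q,r,s,t}  [seen]
Reachable DFA states: {p}, {p,t}, {p,q,r,s}, {p,q,t}, {p,q,r,s,t}, {p,q,s,t}.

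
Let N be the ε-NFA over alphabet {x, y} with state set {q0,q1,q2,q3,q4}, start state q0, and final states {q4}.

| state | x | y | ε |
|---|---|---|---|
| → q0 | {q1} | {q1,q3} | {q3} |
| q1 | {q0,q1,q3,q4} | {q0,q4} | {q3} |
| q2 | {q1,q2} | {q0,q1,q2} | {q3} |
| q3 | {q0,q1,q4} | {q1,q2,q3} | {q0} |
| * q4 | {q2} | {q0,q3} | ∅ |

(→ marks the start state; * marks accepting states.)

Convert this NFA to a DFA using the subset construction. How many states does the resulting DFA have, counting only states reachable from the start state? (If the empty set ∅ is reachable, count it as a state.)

4

Start state of the DFA: {q0,q3} (ε-closure of the NFA start).
{q0,q3} --x--> {q0,q1,q3,q4}  [new]
{q0,q3} --y--> {q0,q1,q2,q3}  [new]
{q0,q1,q3,q4} --x--> {q0,q1,q2,q3,q4}  [new]
{q0,q1,q3,q4} --y--> {q0,q1,q2,q3,q4}  [seen]
{q0,q1,q2,q3} --x--> {q0,q1,q2,q3,q4}  [seen]
{q0,q1,q2,q3} --y--> {q0,q1,q2,q3,q4}  [seen]
{q0,q1,q2,q3,q4} --x--> {q0,q1,q2,q3,q4}  [seen]
{q0,q1,q2,q3,q4} --y--> {q0,q1,q2,q3,q4}  [seen]
Reachable DFA states: {q0,q3}, {q0,q1,q3,q4}, {q0,q1,q2,q3}, {q0,q1,q2,q3,q4}.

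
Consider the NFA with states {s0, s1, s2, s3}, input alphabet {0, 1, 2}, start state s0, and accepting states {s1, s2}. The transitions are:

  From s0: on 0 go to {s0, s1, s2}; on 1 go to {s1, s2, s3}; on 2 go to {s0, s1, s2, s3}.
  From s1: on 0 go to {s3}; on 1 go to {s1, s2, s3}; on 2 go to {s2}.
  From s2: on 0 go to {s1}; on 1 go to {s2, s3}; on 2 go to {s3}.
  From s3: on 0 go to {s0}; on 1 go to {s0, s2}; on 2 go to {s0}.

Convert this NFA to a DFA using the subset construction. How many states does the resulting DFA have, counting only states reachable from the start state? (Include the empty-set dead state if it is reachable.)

6

Start state of the DFA: {s0}.
{s0} --0--> {s0, s1, s2}  [new]
{s0} --1--> {s1, s2, s3}  [new]
{s0} --2--> {s0, s1, s2, s3}  [new]
{s0, s1, s2} --0--> {s0, s1, s2, s3}  [seen]
{s0, s1, s2} --1--> {s1, s2, s3}  [seen]
{s0, s1, s2} --2--> {s0, s1, s2, s3}  [seen]
{s1, s2, s3} --0--> {s0, s1, s3}  [new]
{s1, s2, s3} --1--> {s0, s1, s2, s3}  [seen]
{s1, s2, s3} --2--> {s0, s2, s3}  [new]
{s0, s1, s2, s3} --0--> {s0, s1, s2, s3}  [seen]
{s0, s1, s2, s3} --1--> {s0, s1, s2, s3}  [seen]
{s0, s1, s2, s3} --2--> {s0, s1, s2, s3}  [seen]
{s0, s1, s3} --0--> {s0, s1, s2, s3}  [seen]
{s0, s1, s3} --1--> {s0, s1, s2, s3}  [seen]
{s0, s1, s3} --2--> {s0, s1, s2, s3}  [seen]
{s0, s2, s3} --0--> {s0, s1, s2}  [seen]
{s0, s2, s3} --1--> {s0, s1, s2, s3}  [seen]
{s0, s2, s3} --2--> {s0, s1, s2, s3}  [seen]
Reachable DFA states: {s0}, {s0, s1, s2}, {s1, s2, s3}, {s0, s1, s2, s3}, {s0, s1, s3}, {s0, s2, s3}.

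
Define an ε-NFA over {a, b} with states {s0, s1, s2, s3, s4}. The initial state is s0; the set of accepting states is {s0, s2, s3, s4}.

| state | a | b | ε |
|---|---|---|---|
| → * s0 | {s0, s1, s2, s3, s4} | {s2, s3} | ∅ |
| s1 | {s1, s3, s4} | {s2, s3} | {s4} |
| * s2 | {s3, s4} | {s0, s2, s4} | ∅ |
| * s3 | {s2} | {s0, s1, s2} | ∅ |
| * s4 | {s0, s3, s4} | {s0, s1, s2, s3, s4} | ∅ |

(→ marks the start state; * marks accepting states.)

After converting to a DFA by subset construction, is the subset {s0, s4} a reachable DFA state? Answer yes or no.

Start state of the DFA: {s0} (ε-closure of the NFA start).
{s0} --a--> {s0, s1, s2, s3, s4}  [new]
{s0} --b--> {s2, s3}  [new]
{s0, s1, s2, s3, s4} --a--> {s0, s1, s2, s3, s4}  [seen]
{s0, s1, s2, s3, s4} --b--> {s0, s1, s2, s3, s4}  [seen]
{s2, s3} --a--> {s2, s3, s4}  [new]
{s2, s3} --b--> {s0, s1, s2, s4}  [new]
{s2, s3, s4} --a--> {s0, s2, s3, s4}  [new]
{s2, s3, s4} --b--> {s0, s1, s2, s3, s4}  [seen]
{s0, s1, s2, s4} --a--> {s0, s1, s2, s3, s4}  [seen]
{s0, s1, s2, s4} --b--> {s0, s1, s2, s3, s4}  [seen]
{s0, s2, s3, s4} --a--> {s0, s1, s2, s3, s4}  [seen]
{s0, s2, s3, s4} --b--> {s0, s1, s2, s3, s4}  [seen]
Reachable DFA states: {s0}, {s0, s1, s2, s3, s4}, {s2, s3}, {s2, s3, s4}, {s0, s1, s2, s4}, {s0, s2, s3, s4}.
{s0, s4} is not among them.

no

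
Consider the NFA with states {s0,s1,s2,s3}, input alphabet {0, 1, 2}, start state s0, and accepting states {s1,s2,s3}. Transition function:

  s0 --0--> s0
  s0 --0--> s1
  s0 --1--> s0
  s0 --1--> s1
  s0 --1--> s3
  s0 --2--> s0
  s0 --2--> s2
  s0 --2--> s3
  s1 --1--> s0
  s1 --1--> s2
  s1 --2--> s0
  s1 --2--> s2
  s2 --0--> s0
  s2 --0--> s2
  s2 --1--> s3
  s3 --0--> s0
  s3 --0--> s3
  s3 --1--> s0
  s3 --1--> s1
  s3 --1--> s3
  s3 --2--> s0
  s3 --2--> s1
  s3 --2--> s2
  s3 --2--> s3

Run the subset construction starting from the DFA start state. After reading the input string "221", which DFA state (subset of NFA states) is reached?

{s0,s1,s2,s3}

Start: {s0}.
δ(s0,2) = {s0,s2,s3}.
Union: {s0,s2,s3}.
After 2: {s0,s2,s3}.
δ(s0,2) = {s0,s2,s3}; δ(s2,2) = ∅; δ(s3,2) = {s0,s1,s2,s3}.
Union: {s0,s1,s2,s3}.
After 2: {s0,s1,s2,s3}.
δ(s0,1) = {s0,s1,s3}; δ(s1,1) = {s0,s2}; δ(s2,1) = {s3}; δ(s3,1) = {s0,s1,s3}.
Union: {s0,s1,s2,s3}.
After 1: {s0,s1,s2,s3}.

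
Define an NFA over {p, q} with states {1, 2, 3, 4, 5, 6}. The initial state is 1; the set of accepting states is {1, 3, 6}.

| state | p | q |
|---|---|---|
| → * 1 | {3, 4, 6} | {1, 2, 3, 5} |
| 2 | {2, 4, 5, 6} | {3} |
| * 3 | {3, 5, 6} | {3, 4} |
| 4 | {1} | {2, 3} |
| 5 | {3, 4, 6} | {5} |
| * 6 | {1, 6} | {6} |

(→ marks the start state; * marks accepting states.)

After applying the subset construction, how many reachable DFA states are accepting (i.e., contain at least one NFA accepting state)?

9

Start state of the DFA: {1}.
{1} --p--> {3, 4, 6}  [new]
{1} --q--> {1, 2, 3, 5}  [new]
{3, 4, 6} --p--> {1, 3, 5, 6}  [new]
{3, 4, 6} --q--> {2, 3, 4, 6}  [new]
{1, 2, 3, 5} --p--> {2, 3, 4, 5, 6}  [new]
{1, 2, 3, 5} --q--> {1, 2, 3, 4, 5}  [new]
{1, 3, 5, 6} --p--> {1, 3, 4, 5, 6}  [new]
{1, 3, 5, 6} --q--> {1, 2, 3, 4, 5, 6}  [new]
{2, 3, 4, 6} --p--> {1, 2, 3, 4, 5, 6}  [seen]
{2, 3, 4, 6} --q--> {2, 3, 4, 6}  [seen]
{2, 3, 4, 5, 6} --p--> {1, 2, 3, 4, 5, 6}  [seen]
{2, 3, 4, 5, 6} --q--> {2, 3, 4, 5, 6}  [seen]
{1, 2, 3, 4, 5} --p--> {1, 2, 3, 4, 5, 6}  [seen]
{1, 2, 3, 4, 5} --q--> {1, 2, 3, 4, 5}  [seen]
{1, 3, 4, 5, 6} --p--> {1, 3, 4, 5, 6}  [seen]
{1, 3, 4, 5, 6} --q--> {1, 2, 3, 4, 5, 6}  [seen]
{1, 2, 3, 4, 5, 6} --p--> {1, 2, 3, 4, 5, 6}  [seen]
{1, 2, 3, 4, 5, 6} --q--> {1, 2, 3, 4, 5, 6}  [seen]
Reachable DFA states: {1}, {3, 4, 6}, {1, 2, 3, 5}, {1, 3, 5, 6}, {2, 3, 4, 6}, {2, 3, 4, 5, 6}, {1, 2, 3, 4, 5}, {1, 3, 4, 5, 6}, {1, 2, 3, 4, 5, 6}.
Accepting DFA states (contain an NFA accepting state): {1}, {3, 4, 6}, {1, 2, 3, 5}, {1, 3, 5, 6}, {2, 3, 4, 6}, {2, 3, 4, 5, 6}, {1, 2, 3, 4, 5}, {1, 3, 4, 5, 6}, {1, 2, 3, 4, 5, 6}.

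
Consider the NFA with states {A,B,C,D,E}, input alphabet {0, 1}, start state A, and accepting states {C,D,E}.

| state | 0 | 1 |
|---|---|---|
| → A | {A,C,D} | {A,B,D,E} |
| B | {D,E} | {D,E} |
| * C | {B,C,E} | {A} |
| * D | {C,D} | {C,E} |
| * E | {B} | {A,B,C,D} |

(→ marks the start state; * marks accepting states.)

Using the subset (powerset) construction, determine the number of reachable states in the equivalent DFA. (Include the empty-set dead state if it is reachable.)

Start state of the DFA: {A}.
{A} --0--> {A,C,D}  [new]
{A} --1--> {A,B,D,E}  [new]
{A,C,D} --0--> {A,B,C,D,E}  [new]
{A,C,D} --1--> {A,B,C,D,E}  [seen]
{A,B,D,E} --0--> {A,B,C,D,E}  [seen]
{A,B,D,E} --1--> {A,B,C,D,E}  [seen]
{A,B,C,D,E} --0--> {A,B,C,D,E}  [seen]
{A,B,C,D,E} --1--> {A,B,C,D,E}  [seen]
Reachable DFA states: {A}, {A,C,D}, {A,B,D,E}, {A,B,C,D,E}.

4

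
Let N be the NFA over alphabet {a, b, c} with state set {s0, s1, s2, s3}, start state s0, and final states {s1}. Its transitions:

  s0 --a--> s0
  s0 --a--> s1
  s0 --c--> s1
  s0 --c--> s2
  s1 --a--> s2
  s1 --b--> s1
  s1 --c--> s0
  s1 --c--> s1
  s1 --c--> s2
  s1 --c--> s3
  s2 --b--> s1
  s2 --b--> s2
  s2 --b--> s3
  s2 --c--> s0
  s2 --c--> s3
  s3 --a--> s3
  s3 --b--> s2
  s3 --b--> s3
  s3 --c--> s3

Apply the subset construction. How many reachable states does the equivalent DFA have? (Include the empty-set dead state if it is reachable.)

Start state of the DFA: {s0}.
{s0} --a--> {s0, s1}  [new]
{s0} --b--> ∅  [new]
{s0} --c--> {s1, s2}  [new]
{s0, s1} --a--> {s0, s1, s2}  [new]
{s0, s1} --b--> {s1}  [new]
{s0, s1} --c--> {s0, s1, s2, s3}  [new]
∅ --a--> ∅  [seen]
∅ --b--> ∅  [seen]
∅ --c--> ∅  [seen]
{s1, s2} --a--> {s2}  [new]
{s1, s2} --b--> {s1, s2, s3}  [new]
{s1, s2} --c--> {s0, s1, s2, s3}  [seen]
{s0, s1, s2} --a--> {s0, s1, s2}  [seen]
{s0, s1, s2} --b--> {s1, s2, s3}  [seen]
{s0, s1, s2} --c--> {s0, s1, s2, s3}  [seen]
{s1} --a--> {s2}  [seen]
{s1} --b--> {s1}  [seen]
{s1} --c--> {s0, s1, s2, s3}  [seen]
{s0, s1, s2, s3} --a--> {s0, s1, s2, s3}  [seen]
{s0, s1, s2, s3} --b--> {s1, s2, s3}  [seen]
{s0, s1, s2, s3} --c--> {s0, s1, s2, s3}  [seen]
{s2} --a--> ∅  [seen]
{s2} --b--> {s1, s2, s3}  [seen]
{s2} --c--> {s0, s3}  [new]
{s1, s2, s3} --a--> {s2, s3}  [new]
{s1, s2, s3} --b--> {s1, s2, s3}  [seen]
{s1, s2, s3} --c--> {s0, s1, s2, s3}  [seen]
{s0, s3} --a--> {s0, s1, s3}  [new]
{s0, s3} --b--> {s2, s3}  [seen]
{s0, s3} --c--> {s1, s2, s3}  [seen]
{s2, s3} --a--> {s3}  [new]
{s2, s3} --b--> {s1, s2, s3}  [seen]
{s2, s3} --c--> {s0, s3}  [seen]
{s0, s1, s3} --a--> {s0, s1, s2, s3}  [seen]
{s0, s1, s3} --b--> {s1, s2, s3}  [seen]
{s0, s1, s3} --c--> {s0, s1, s2, s3}  [seen]
{s3} --a--> {s3}  [seen]
{s3} --b--> {s2, s3}  [seen]
{s3} --c--> {s3}  [seen]
Reachable DFA states: {s0}, {s0, s1}, ∅, {s1, s2}, {s0, s1, s2}, {s1}, {s0, s1, s2, s3}, {s2}, {s1, s2, s3}, {s0, s3}, {s2, s3}, {s0, s1, s3}, {s3}.

13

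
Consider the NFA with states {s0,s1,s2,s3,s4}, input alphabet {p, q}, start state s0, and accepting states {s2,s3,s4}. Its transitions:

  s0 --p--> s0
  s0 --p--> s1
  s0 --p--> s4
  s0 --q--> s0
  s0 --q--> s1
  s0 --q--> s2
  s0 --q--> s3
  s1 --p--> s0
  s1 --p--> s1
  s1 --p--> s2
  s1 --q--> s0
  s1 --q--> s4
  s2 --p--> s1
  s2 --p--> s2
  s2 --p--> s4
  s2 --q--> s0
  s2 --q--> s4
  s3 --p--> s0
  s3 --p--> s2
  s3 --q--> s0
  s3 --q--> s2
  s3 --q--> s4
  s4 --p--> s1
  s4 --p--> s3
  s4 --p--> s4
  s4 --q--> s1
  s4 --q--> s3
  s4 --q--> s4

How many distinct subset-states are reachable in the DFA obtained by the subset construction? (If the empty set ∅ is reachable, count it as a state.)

5

Start state of the DFA: {s0}.
{s0} --p--> {s0,s1,s4}  [new]
{s0} --q--> {s0,s1,s2,s3}  [new]
{s0,s1,s4} --p--> {s0,s1,s2,s3,s4}  [new]
{s0,s1,s4} --q--> {s0,s1,s2,s3,s4}  [seen]
{s0,s1,s2,s3} --p--> {s0,s1,s2,s4}  [new]
{s0,s1,s2,s3} --q--> {s0,s1,s2,s3,s4}  [seen]
{s0,s1,s2,s3,s4} --p--> {s0,s1,s2,s3,s4}  [seen]
{s0,s1,s2,s3,s4} --q--> {s0,s1,s2,s3,s4}  [seen]
{s0,s1,s2,s4} --p--> {s0,s1,s2,s3,s4}  [seen]
{s0,s1,s2,s4} --q--> {s0,s1,s2,s3,s4}  [seen]
Reachable DFA states: {s0}, {s0,s1,s4}, {s0,s1,s2,s3}, {s0,s1,s2,s3,s4}, {s0,s1,s2,s4}.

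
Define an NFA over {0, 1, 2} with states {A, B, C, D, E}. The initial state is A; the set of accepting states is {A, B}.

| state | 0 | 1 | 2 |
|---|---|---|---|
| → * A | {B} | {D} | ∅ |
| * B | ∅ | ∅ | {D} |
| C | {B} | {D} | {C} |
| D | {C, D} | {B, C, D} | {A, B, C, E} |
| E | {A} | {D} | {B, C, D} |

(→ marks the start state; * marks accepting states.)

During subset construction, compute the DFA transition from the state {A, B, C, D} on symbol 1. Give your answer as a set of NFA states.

{B, C, D}

δ(A,1) = {D}; δ(B,1) = ∅; δ(C,1) = {D}; δ(D,1) = {B, C, D}.
Union: {B, C, D}.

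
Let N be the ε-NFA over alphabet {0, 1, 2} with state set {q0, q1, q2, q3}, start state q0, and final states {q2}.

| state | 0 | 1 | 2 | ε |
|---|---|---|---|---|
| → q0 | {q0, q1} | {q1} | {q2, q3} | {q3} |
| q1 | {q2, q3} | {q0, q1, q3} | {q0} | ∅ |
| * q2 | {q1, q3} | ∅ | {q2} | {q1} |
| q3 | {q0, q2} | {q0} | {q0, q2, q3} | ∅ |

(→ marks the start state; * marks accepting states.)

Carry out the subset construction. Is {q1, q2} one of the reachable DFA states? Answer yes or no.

Start state of the DFA: {q0, q3} (ε-closure of the NFA start).
{q0, q3} --0--> {q0, q1, q2, q3}  [new]
{q0, q3} --1--> {q0, q1, q3}  [new]
{q0, q3} --2--> {q0, q1, q2, q3}  [seen]
{q0, q1, q2, q3} --0--> {q0, q1, q2, q3}  [seen]
{q0, q1, q2, q3} --1--> {q0, q1, q3}  [seen]
{q0, q1, q2, q3} --2--> {q0, q1, q2, q3}  [seen]
{q0, q1, q3} --0--> {q0, q1, q2, q3}  [seen]
{q0, q1, q3} --1--> {q0, q1, q3}  [seen]
{q0, q1, q3} --2--> {q0, q1, q2, q3}  [seen]
Reachable DFA states: {q0, q3}, {q0, q1, q2, q3}, {q0, q1, q3}.
{q1, q2} is not among them.

no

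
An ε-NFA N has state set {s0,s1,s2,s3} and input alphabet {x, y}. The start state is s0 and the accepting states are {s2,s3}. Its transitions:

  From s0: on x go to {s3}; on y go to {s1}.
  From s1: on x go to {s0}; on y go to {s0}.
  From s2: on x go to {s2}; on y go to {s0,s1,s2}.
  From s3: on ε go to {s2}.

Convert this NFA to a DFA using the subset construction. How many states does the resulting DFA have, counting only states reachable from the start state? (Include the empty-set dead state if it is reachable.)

6

Start state of the DFA: {s0} (ε-closure of the NFA start).
{s0} --x--> {s2,s3}  [new]
{s0} --y--> {s1}  [new]
{s2,s3} --x--> {s2}  [new]
{s2,s3} --y--> {s0,s1,s2}  [new]
{s1} --x--> {s0}  [seen]
{s1} --y--> {s0}  [seen]
{s2} --x--> {s2}  [seen]
{s2} --y--> {s0,s1,s2}  [seen]
{s0,s1,s2} --x--> {s0,s2,s3}  [new]
{s0,s1,s2} --y--> {s0,s1,s2}  [seen]
{s0,s2,s3} --x--> {s2,s3}  [seen]
{s0,s2,s3} --y--> {s0,s1,s2}  [seen]
Reachable DFA states: {s0}, {s2,s3}, {s1}, {s2}, {s0,s1,s2}, {s0,s2,s3}.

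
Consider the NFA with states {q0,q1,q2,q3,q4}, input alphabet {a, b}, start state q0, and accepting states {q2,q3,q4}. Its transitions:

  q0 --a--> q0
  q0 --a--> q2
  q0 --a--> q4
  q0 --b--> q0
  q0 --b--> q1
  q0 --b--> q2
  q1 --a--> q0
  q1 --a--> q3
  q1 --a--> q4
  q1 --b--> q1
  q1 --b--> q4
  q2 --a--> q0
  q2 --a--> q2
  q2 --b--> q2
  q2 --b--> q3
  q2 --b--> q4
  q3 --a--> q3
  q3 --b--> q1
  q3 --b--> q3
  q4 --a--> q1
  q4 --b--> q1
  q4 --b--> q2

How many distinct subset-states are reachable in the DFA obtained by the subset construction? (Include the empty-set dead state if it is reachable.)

6

Start state of the DFA: {q0}.
{q0} --a--> {q0,q2,q4}  [new]
{q0} --b--> {q0,q1,q2}  [new]
{q0,q2,q4} --a--> {q0,q1,q2,q4}  [new]
{q0,q2,q4} --b--> {q0,q1,q2,q3,q4}  [new]
{q0,q1,q2} --a--> {q0,q2,q3,q4}  [new]
{q0,q1,q2} --b--> {q0,q1,q2,q3,q4}  [seen]
{q0,q1,q2,q4} --a--> {q0,q1,q2,q3,q4}  [seen]
{q0,q1,q2,q4} --b--> {q0,q1,q2,q3,q4}  [seen]
{q0,q1,q2,q3,q4} --a--> {q0,q1,q2,q3,q4}  [seen]
{q0,q1,q2,q3,q4} --b--> {q0,q1,q2,q3,q4}  [seen]
{q0,q2,q3,q4} --a--> {q0,q1,q2,q3,q4}  [seen]
{q0,q2,q3,q4} --b--> {q0,q1,q2,q3,q4}  [seen]
Reachable DFA states: {q0}, {q0,q2,q4}, {q0,q1,q2}, {q0,q1,q2,q4}, {q0,q1,q2,q3,q4}, {q0,q2,q3,q4}.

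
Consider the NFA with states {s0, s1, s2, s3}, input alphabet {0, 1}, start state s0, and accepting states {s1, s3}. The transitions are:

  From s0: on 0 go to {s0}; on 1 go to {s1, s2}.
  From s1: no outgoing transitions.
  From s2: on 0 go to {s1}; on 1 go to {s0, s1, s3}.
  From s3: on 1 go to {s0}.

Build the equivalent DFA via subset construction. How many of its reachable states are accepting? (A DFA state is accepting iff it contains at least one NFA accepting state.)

Start state of the DFA: {s0}.
{s0} --0--> {s0}  [seen]
{s0} --1--> {s1, s2}  [new]
{s1, s2} --0--> {s1}  [new]
{s1, s2} --1--> {s0, s1, s3}  [new]
{s1} --0--> ∅  [new]
{s1} --1--> ∅  [seen]
{s0, s1, s3} --0--> {s0}  [seen]
{s0, s1, s3} --1--> {s0, s1, s2}  [new]
∅ --0--> ∅  [seen]
∅ --1--> ∅  [seen]
{s0, s1, s2} --0--> {s0, s1}  [new]
{s0, s1, s2} --1--> {s0, s1, s2, s3}  [new]
{s0, s1} --0--> {s0}  [seen]
{s0, s1} --1--> {s1, s2}  [seen]
{s0, s1, s2, s3} --0--> {s0, s1}  [seen]
{s0, s1, s2, s3} --1--> {s0, s1, s2, s3}  [seen]
Reachable DFA states: {s0}, {s1, s2}, {s1}, {s0, s1, s3}, ∅, {s0, s1, s2}, {s0, s1}, {s0, s1, s2, s3}.
Accepting DFA states (contain an NFA accepting state): {s1, s2}, {s1}, {s0, s1, s3}, {s0, s1, s2}, {s0, s1}, {s0, s1, s2, s3}.

6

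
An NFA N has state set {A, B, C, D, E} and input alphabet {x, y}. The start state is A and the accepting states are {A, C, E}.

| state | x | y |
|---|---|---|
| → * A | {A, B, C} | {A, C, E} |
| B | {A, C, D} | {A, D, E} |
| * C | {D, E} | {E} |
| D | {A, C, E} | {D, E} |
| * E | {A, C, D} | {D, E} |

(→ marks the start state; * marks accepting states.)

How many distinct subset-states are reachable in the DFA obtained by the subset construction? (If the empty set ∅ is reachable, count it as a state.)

5

Start state of the DFA: {A}.
{A} --x--> {A, B, C}  [new]
{A} --y--> {A, C, E}  [new]
{A, B, C} --x--> {A, B, C, D, E}  [new]
{A, B, C} --y--> {A, C, D, E}  [new]
{A, C, E} --x--> {A, B, C, D, E}  [seen]
{A, C, E} --y--> {A, C, D, E}  [seen]
{A, B, C, D, E} --x--> {A, B, C, D, E}  [seen]
{A, B, C, D, E} --y--> {A, C, D, E}  [seen]
{A, C, D, E} --x--> {A, B, C, D, E}  [seen]
{A, C, D, E} --y--> {A, C, D, E}  [seen]
Reachable DFA states: {A}, {A, B, C}, {A, C, E}, {A, B, C, D, E}, {A, C, D, E}.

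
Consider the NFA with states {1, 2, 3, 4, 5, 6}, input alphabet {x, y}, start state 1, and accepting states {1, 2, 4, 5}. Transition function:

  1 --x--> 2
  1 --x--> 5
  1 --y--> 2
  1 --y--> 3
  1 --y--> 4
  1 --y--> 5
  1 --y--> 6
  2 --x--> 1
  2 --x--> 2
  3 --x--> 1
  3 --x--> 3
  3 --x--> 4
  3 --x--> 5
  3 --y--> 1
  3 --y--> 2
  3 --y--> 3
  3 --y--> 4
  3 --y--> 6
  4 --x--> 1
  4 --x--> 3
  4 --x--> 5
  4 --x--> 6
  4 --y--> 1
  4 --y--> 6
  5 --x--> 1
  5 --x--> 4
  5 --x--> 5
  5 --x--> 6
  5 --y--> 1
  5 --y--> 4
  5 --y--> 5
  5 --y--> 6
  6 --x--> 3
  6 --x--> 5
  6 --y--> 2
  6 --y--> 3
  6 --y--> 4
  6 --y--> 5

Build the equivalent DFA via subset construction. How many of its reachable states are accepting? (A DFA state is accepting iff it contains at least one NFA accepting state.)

6

Start state of the DFA: {1}.
{1} --x--> {2, 5}  [new]
{1} --y--> {2, 3, 4, 5, 6}  [new]
{2, 5} --x--> {1, 2, 4, 5, 6}  [new]
{2, 5} --y--> {1, 4, 5, 6}  [new]
{2, 3, 4, 5, 6} --x--> {1, 2, 3, 4, 5, 6}  [new]
{2, 3, 4, 5, 6} --y--> {1, 2, 3, 4, 5, 6}  [seen]
{1, 2, 4, 5, 6} --x--> {1, 2, 3, 4, 5, 6}  [seen]
{1, 2, 4, 5, 6} --y--> {1, 2, 3, 4, 5, 6}  [seen]
{1, 4, 5, 6} --x--> {1, 2, 3, 4, 5, 6}  [seen]
{1, 4, 5, 6} --y--> {1, 2, 3, 4, 5, 6}  [seen]
{1, 2, 3, 4, 5, 6} --x--> {1, 2, 3, 4, 5, 6}  [seen]
{1, 2, 3, 4, 5, 6} --y--> {1, 2, 3, 4, 5, 6}  [seen]
Reachable DFA states: {1}, {2, 5}, {2, 3, 4, 5, 6}, {1, 2, 4, 5, 6}, {1, 4, 5, 6}, {1, 2, 3, 4, 5, 6}.
Accepting DFA states (contain an NFA accepting state): {1}, {2, 5}, {2, 3, 4, 5, 6}, {1, 2, 4, 5, 6}, {1, 4, 5, 6}, {1, 2, 3, 4, 5, 6}.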